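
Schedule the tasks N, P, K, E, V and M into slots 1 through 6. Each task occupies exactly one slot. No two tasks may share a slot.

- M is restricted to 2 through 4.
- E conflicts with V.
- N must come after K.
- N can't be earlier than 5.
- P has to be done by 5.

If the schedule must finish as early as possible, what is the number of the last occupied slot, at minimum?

slot 6

The precedence chain requires at least 2 distinct slots.
With at most 1 per slot and 6 tasks, at least 6 slots are needed.
N can't be placed before 5, so the schedule must run through at least slot 5.
6 works (last occupied slot: 6): for example M -> 2, N -> 5, K -> 3, P -> 1, V -> 6, E -> 4.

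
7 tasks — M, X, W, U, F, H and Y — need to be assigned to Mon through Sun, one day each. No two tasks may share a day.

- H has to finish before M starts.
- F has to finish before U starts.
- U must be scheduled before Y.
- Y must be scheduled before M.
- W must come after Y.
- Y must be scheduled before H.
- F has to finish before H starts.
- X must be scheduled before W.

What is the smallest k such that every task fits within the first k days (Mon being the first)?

7 days

The precedence chain requires at least 5 distinct days.
With at most 1 per day and 7 tasks, at least 7 days are needed.
7 works (last occupied day: Sun): for example H=Thu, Y=Wed, X=Sat, M=Fri, F=Mon, U=Tue, W=Sun.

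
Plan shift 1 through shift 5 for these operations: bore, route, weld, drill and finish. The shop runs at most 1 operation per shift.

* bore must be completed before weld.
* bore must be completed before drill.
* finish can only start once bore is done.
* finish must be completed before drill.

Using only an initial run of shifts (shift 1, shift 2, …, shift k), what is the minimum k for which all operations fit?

The precedence chain requires at least 3 distinct shifts.
With at most 1 per shift and 5 operations, at least 5 shifts are needed.
5 works (last occupied shift: shift 5): for example bore -> shift 1, weld -> shift 4, drill -> shift 3, route -> shift 5, finish -> shift 2.

5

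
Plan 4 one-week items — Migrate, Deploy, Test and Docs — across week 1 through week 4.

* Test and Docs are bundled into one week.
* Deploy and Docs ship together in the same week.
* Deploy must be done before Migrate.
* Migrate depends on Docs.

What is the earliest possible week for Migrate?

week 2

Precedence pushes Migrate to at least week 2.
Migrate at week 2 is achievable: Docs -> week 1, Test -> week 1, Deploy -> week 1, Migrate -> week 2.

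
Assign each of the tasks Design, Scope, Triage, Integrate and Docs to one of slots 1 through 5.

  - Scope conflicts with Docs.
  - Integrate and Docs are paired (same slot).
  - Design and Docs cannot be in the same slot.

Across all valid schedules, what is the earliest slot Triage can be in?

Triage at 1 is achievable: Triage in 1, Design in 1, Scope in 1, Integrate in 2, Docs in 2.

1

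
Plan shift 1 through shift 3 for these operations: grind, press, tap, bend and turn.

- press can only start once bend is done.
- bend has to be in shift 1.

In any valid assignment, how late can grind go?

shift 3

grind at shift 3 is achievable: press=shift 2; grind=shift 3; bend=shift 1; tap=shift 1; turn=shift 1.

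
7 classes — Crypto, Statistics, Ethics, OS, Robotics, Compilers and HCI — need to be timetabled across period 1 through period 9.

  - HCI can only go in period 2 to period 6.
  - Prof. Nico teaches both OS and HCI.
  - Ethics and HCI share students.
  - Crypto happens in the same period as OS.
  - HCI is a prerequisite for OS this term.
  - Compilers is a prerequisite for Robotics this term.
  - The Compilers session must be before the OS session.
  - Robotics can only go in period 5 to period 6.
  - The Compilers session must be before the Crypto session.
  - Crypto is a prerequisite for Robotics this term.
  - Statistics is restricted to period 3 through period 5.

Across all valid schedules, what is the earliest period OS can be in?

period 3

Precedence pushes OS to at least period 3; OS must be in the same period as Crypto, which can't be after period 5, so OS is at most period 5.
OS at period 3 is achievable: Ethics=period 1; Crypto=period 3; Statistics=period 3; OS=period 3; HCI=period 2; Compilers=period 1; Robotics=period 5.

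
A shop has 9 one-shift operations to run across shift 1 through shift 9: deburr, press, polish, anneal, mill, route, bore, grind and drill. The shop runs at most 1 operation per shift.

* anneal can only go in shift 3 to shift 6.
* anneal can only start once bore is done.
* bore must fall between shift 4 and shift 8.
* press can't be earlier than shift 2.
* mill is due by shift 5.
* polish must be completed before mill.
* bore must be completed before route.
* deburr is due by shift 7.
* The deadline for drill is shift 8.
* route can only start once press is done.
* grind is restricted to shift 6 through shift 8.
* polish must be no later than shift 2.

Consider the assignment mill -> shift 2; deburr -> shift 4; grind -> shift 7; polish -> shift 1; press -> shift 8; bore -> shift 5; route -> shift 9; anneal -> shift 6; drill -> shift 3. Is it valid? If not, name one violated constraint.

Yes, all constraints hold

grind is restricted to shift 6 through shift 8 — holds.
route can only start once press is done — holds.
deburr is due by shift 7 — holds.
The shop runs at most 1 operation per shift — holds.
mill is due by shift 5 — holds.
bore must fall between shift 4 and shift 8 — holds.
polish must be no later than shift 2 — holds.
anneal can only start once bore is done — holds.
anneal can only go in shift 3 to shift 6 — holds.
polish must be completed before mill — holds.
press can't be earlier than shift 2 — holds.
The deadline for drill is shift 8 — holds.
bore must be completed before route — holds.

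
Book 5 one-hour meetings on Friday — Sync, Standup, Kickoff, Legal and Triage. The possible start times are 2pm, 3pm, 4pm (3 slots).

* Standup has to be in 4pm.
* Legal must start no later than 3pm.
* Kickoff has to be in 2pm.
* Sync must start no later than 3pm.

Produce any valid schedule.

Sync in 2pm, Triage in 2pm, Kickoff in 2pm, Legal in 2pm, Standup in 4pm

Checking: Standup=4pm in [4pm,4pm]; Kickoff=2pm in [2pm,2pm]; Legal=2pm in [2pm,3pm]; Sync=2pm in [2pm,3pm].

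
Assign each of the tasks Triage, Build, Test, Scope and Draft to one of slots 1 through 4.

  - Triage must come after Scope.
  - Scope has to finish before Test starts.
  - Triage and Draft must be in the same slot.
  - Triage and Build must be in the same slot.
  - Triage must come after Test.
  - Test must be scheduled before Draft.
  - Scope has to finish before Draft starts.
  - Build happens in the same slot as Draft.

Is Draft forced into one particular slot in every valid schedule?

Draft can be 3 (e.g. Draft -> 3; Triage -> 3; Test -> 2; Scope -> 1; Build -> 3) or 4 (e.g. Scope -> 1, Test -> 2, Build -> 4, Draft -> 4, Triage -> 4).

No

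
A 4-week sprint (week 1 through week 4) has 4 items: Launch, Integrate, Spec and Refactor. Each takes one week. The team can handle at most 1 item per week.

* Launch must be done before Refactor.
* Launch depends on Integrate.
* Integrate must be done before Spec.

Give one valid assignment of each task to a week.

Spec -> week 3, Integrate -> week 1, Launch -> week 2, Refactor -> week 4

Checking: Integrate(week 1) before Spec(week 3); Launch(week 2) before Refactor(week 4); Integrate(week 1) before Launch(week 2); max 1 per week (cap 1).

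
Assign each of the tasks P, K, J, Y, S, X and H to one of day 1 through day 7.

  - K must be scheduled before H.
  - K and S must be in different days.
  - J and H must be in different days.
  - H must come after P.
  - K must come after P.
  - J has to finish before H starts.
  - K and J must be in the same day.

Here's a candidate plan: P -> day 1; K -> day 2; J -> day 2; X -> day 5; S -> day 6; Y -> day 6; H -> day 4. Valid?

H must come after P — holds.
K and S must be in different days — holds.
K must be scheduled before H — holds.
K must come after P — holds.
J and H must be in different days — holds.
K and J must be in the same day — holds.
J has to finish before H starts — holds.

Yes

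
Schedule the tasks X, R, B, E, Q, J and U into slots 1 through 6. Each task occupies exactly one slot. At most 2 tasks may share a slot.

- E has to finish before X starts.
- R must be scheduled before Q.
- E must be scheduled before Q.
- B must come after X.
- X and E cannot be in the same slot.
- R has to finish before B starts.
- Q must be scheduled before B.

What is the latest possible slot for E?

4

Downstream work caps E at 4.
E at 4 is achievable: X -> 5; B -> 6; U -> 2; Q -> 5; E -> 4; J -> 1; R -> 1.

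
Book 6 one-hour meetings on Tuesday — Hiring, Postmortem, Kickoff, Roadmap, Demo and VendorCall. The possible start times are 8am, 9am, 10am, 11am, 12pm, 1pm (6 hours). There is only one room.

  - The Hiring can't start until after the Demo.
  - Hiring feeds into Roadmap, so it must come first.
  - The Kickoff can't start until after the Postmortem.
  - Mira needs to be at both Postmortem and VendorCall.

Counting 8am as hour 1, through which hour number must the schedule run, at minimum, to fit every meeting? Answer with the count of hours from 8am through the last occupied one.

The precedence chain requires at least 3 distinct hours.
With at most 1 per hour and 6 meetings, at least 6 hours are needed.
6 works (last occupied hour: 1pm): for example Kickoff -> 11am; VendorCall -> 1pm; Roadmap -> 12pm; Hiring -> 9am; Demo -> 8am; Postmortem -> 10am.

6 hours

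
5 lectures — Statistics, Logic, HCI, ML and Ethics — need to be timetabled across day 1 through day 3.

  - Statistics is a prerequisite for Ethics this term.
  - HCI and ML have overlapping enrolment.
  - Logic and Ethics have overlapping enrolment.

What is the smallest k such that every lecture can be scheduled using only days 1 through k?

The precedence chain requires at least 2 distinct days.
2 works (last occupied day: day 2): for example Logic -> day 1, Ethics -> day 2, HCI -> day 1, Statistics -> day 1, ML -> day 2.

2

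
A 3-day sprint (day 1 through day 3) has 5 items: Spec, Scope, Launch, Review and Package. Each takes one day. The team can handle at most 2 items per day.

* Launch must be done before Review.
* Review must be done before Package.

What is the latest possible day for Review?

day 2

Precedence pushes Review to at least day 2; downstream work caps Review at day 2.
Review at day 2 is achievable: Scope -> day 2, Package -> day 3, Spec -> day 1, Review -> day 2, Launch -> day 1.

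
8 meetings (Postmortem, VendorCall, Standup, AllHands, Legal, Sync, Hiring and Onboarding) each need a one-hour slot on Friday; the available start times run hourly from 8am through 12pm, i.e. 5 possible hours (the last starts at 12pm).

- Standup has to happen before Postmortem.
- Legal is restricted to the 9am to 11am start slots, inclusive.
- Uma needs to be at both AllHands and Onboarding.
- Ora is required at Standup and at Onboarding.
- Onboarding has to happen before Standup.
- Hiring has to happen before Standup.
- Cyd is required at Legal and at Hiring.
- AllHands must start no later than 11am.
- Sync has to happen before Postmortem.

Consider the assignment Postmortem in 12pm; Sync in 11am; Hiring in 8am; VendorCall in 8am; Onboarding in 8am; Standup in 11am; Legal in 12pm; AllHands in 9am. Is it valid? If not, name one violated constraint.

Ora is required at Standup and at Onboarding — holds.
Sync has to happen before Postmortem — holds.
Standup has to happen before Postmortem — holds.
AllHands must start no later than 11am — holds.
Uma needs to be at both AllHands and Onboarding — holds.
Onboarding has to happen before Standup — holds.
Hiring has to happen before Standup — holds.
Legal is restricted to the 9am to 11am start slots, inclusive — violated.
Cyd is required at Legal and at Hiring — holds.

No — it violates: Legal is restricted to the 9am to 11am start slots, inclusive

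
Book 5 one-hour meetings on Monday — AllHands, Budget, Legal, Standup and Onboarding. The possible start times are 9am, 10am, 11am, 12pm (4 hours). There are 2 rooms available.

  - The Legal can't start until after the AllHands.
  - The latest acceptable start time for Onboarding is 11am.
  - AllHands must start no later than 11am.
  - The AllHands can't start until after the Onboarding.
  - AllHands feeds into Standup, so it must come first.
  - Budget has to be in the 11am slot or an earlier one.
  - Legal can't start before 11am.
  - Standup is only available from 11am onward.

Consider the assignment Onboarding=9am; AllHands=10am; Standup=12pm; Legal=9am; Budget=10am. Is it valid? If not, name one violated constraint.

No — it violates: Legal can't start before 11am

Legal can't start before 11am — violated.
There are 2 rooms available — holds.
Standup is only available from 11am onward — holds.
AllHands feeds into Standup, so it must come first — holds.
The latest acceptable start time for Onboarding is 11am — holds.
AllHands must start no later than 11am — holds.
The AllHands can't start until after the Onboarding — holds.
Budget has to be in the 11am slot or an earlier one — holds.
The Legal can't start until after the AllHands — violated.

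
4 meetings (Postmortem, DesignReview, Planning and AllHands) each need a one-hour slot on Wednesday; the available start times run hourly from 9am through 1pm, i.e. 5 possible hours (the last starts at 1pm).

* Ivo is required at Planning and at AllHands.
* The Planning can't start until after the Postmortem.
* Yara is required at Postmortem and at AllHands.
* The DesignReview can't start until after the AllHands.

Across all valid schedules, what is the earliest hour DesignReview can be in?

10am

Precedence pushes DesignReview to at least 10am.
DesignReview at 10am is achievable: Planning in 11am, Postmortem in 10am, DesignReview in 10am, AllHands in 9am.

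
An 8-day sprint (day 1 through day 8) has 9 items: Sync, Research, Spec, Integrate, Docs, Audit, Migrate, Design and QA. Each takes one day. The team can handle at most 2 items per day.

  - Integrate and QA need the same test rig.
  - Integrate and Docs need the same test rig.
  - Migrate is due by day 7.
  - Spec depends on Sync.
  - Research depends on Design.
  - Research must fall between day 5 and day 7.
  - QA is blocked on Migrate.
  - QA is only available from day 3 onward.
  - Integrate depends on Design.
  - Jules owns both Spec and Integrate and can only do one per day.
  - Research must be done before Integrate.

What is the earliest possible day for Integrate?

Precedence pushes Integrate to at least day 6.
Integrate at day 6 is achievable: Spec=day 3, Sync=day 2, Migrate=day 1, QA=day 3, Research=day 5, Docs=day 2, Integrate=day 6, Audit=day 4, Design=day 1.

day 6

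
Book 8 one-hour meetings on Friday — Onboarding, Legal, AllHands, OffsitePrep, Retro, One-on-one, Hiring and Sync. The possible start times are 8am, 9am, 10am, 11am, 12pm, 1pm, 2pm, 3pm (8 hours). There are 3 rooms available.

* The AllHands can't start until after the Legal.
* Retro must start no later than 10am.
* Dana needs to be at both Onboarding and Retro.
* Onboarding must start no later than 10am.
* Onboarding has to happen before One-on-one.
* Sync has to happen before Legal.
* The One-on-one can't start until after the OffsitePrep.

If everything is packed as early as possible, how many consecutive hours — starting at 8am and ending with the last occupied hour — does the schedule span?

3 hours

The precedence chain requires at least 3 distinct hours.
With at most 3 per hour and 8 meetings, at least 3 hours are needed.
3 works (last occupied hour: 10am): for example One-on-one=9am; OffsitePrep=8am; Onboarding=8am; AllHands=10am; Retro=9am; Sync=8am; Hiring=10am; Legal=9am.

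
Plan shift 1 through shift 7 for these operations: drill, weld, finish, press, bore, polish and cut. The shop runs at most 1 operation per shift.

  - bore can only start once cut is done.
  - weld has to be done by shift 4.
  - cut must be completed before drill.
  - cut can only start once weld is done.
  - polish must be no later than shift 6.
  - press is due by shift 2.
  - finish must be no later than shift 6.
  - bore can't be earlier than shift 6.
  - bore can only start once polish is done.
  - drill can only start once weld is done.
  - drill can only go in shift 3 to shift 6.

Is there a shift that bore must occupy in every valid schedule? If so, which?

Bore is available from shift 6.
So bore is pinned to shift 7.

shift 7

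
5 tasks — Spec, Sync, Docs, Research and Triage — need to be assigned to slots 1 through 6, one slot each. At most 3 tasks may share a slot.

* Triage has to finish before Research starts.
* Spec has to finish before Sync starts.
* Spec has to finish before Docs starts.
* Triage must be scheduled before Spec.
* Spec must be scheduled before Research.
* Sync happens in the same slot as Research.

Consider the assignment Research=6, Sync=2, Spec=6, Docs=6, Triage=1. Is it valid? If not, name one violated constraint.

Spec must be scheduled before Research — violated.
Sync happens in the same slot as Research — violated.
At most 3 tasks may share a slot — holds.
Spec has to finish before Docs starts — violated.
Triage has to finish before Research starts — holds.
Triage must be scheduled before Spec — holds.
Spec has to finish before Sync starts — violated.

No. Spec has to finish before Sync starts is not satisfied.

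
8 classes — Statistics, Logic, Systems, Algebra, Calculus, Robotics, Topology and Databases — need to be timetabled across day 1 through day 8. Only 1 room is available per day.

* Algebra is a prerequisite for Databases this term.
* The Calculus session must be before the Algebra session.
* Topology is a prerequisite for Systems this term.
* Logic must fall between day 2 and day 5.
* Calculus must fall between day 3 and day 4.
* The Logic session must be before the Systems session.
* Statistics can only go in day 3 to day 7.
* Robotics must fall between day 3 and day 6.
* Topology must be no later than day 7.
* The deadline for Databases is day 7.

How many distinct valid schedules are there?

14

Splitting on Statistics: it can be day 3 (2), day 4 (2), day 5 (3), day 6 (3), day 7 (4). Listing each branch's schedules as (Logic, Systems, Algebra, Calculus, Robotics, Topology, Databases) by day number:
Statistics=day 3: (2,8,5,4,6,1,7) (2,8,6,4,5,1,7) — 2.
Statistics=day 4: (2,8,5,3,6,1,7) (2,8,6,3,5,1,7) — 2.
Statistics=day 5: (2,8,4,3,6,1,7) (2,8,6,3,4,1,7) (2,8,6,4,3,1,7) — 3.
Statistics=day 6: (2,8,4,3,5,1,7) (2,8,5,3,4,1,7) (2,8,5,4,3,1,7) — 3.
Statistics=day 7: (2,8,4,3,5,1,6) (2,8,4,3,6,1,5) (2,8,5,3,4,1,6) (2,8,5,4,3,1,6) — 4.
Summing: 2 + 2 + 3 + 3 + 4 = 14.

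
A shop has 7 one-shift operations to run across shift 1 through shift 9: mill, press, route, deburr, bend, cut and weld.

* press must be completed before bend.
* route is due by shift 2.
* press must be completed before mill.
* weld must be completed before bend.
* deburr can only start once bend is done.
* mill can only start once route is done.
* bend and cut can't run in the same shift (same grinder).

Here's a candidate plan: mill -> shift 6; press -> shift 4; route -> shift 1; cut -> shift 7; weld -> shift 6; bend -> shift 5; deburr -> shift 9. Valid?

press must be completed before bend — holds.
press must be completed before mill — holds.
bend and cut can't run in the same shift (same grinder) — holds.
route is due by shift 2 — holds.
weld must be completed before bend — violated.
deburr can only start once bend is done — holds.
mill can only start once route is done — holds.

No — it violates: weld must be completed before bend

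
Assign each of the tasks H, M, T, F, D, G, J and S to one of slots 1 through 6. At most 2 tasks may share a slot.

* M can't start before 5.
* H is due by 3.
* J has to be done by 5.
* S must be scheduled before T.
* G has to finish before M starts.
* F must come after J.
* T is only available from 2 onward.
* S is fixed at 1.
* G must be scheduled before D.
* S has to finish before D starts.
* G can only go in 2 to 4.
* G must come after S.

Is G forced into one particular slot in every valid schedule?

G can be 2 (e.g. G -> 2; F -> 4; T -> 2; D -> 3; H -> 1; S -> 1; J -> 3; M -> 5) or 3 (e.g. F in 3; J in 2; M in 5; S in 1; G in 3; T in 2; H in 1; D in 4).

No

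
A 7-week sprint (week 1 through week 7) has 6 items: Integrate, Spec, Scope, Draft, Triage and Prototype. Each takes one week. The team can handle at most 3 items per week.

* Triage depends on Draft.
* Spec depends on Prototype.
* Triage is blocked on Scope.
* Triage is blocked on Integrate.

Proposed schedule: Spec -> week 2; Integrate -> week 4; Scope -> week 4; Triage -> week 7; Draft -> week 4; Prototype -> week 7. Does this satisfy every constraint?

Invalid. Spec depends on Prototype.

The team can handle at most 3 items per week — holds.
Triage is blocked on Scope — holds.
Spec depends on Prototype — violated.
Triage is blocked on Integrate — holds.
Triage depends on Draft — holds.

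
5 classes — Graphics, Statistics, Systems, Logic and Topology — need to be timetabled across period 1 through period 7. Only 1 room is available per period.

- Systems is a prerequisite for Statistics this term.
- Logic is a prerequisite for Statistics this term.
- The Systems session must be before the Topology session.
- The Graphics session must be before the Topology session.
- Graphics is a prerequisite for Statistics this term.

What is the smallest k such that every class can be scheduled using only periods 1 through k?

The precedence chain requires at least 2 distinct periods.
With at most 1 per period and 5 classes, at least 5 periods are needed.
5 works (last occupied period: period 5): for example Statistics -> period 4, Logic -> period 3, Graphics -> period 1, Systems -> period 2, Topology -> period 5.

5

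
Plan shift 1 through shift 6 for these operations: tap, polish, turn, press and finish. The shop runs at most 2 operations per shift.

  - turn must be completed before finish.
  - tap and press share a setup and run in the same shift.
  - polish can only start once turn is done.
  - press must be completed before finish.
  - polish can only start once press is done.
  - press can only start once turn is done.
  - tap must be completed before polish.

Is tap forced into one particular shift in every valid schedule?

No

tap can be shift 2 (e.g. finish in shift 3, press in shift 2, polish in shift 3, tap in shift 2, turn in shift 1) or shift 3 (e.g. polish -> shift 4; press -> shift 3; tap -> shift 3; turn -> shift 1; finish -> shift 4).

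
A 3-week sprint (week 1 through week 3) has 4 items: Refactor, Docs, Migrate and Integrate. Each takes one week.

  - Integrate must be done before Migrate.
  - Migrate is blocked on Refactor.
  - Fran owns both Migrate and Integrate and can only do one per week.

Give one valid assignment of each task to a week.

Docs=week 1, Refactor=week 1, Migrate=week 2, Integrate=week 1

Checking: Refactor(week 1) before Migrate(week 2); Integrate(week 1) before Migrate(week 2); Migrate(week 2) != Integrate(week 1).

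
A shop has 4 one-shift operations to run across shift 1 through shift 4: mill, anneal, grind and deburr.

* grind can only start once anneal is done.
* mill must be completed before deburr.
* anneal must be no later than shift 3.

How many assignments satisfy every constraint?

Splitting on mill: it can be shift 1 (18), shift 2 (12), shift 3 (6). Listing each branch's schedules as (anneal, grind, deburr) by shift number:
mill=shift 1: (1,2,2) (1,2,3) (1,2,4) (1,3,2) (1,3,3) (1,3,4) (1,4,2) (1,4,3) (1,4,4) (2,3,2) (2,3,3) (2,3,4) (2,4,2) (2,4,3) (2,4,4) (3,4,2) (3,4,3) (3,4,4) — 18.
mill=shift 2: (1,2,3) (1,2,4) (1,3,3) (1,3,4) (1,4,3) (1,4,4) (2,3,3) (2,3,4) (2,4,3) (2,4,4) (3,4,3) (3,4,4) — 12.
mill=shift 3: (1,2,4) (1,3,4) (1,4,4) (2,3,4) (2,4,4) (3,4,4) — 6.
Summing: 18 + 12 + 6 = 36.

36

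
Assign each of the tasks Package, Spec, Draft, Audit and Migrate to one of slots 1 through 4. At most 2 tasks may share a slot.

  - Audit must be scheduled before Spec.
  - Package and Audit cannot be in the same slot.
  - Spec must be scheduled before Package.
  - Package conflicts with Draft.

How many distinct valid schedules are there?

Splitting on Package: it can be 3 (10), 4 (30). Listing each branch's schedules as (Spec, Draft, Audit, Migrate):
Package=3: (2,1,1,2) (2,1,1,3) (2,1,1,4) (2,2,1,1) (2,2,1,3) (2,2,1,4) (2,4,1,1) (2,4,1,2) (2,4,1,3) (2,4,1,4) — 10.
Package=4: (2,1,1,2) (2,1,1,3) (2,1,1,4) (2,2,1,1) (2,2,1,3) (2,2,1,4) (2,3,1,1) (2,3,1,2) (2,3,1,3) (2,3,1,4) (3,1,1,2) (3,1,1,3) (3,1,1,4) (3,1,2,1) (3,1,2,2) (3,1,2,3) (3,1,2,4) (3,2,1,1) (3,2,1,2) (3,2,1,3) (3,2,1,4) (3,2,2,1) (3,2,2,3) (3,2,2,4) (3,3,1,1) (3,3,1,2) (3,3,1,4) (3,3,2,1) (3,3,2,2) (3,3,2,4) — 30.
Summing: 10 + 30 = 40.

40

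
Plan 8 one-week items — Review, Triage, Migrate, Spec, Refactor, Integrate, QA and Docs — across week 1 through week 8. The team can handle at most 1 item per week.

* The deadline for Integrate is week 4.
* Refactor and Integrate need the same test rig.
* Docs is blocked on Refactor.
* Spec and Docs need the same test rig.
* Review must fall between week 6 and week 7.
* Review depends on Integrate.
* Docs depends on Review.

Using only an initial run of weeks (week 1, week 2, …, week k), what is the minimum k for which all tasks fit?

8

The precedence chain requires at least 3 distinct weeks.
With at most 1 per week and 8 tasks, at least 8 weeks are needed.
Propagating the time windows through the other constraints, Docs can't land before week 7, so the schedule must run through at least week 7.
8 works (last occupied week: week 8): for example Migrate -> week 4; Docs -> week 7; QA -> week 8; Integrate -> week 1; Refactor -> week 2; Triage -> week 3; Spec -> week 5; Review -> week 6.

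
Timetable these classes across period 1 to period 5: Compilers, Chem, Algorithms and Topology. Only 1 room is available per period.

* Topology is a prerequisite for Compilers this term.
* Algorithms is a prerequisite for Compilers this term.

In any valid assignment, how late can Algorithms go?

Downstream work caps Algorithms at period 4.
Algorithms at period 4 is achievable: Topology -> period 1, Compilers -> period 5, Chem -> period 2, Algorithms -> period 4.

period 4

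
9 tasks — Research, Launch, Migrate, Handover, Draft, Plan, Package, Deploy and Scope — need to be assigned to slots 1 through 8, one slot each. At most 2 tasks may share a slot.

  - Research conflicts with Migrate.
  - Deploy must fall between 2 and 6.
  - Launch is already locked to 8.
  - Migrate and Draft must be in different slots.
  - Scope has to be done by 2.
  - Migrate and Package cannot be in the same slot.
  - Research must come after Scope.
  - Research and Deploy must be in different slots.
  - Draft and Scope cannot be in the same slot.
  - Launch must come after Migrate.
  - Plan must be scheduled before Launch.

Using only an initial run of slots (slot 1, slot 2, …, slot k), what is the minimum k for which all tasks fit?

The precedence chain requires at least 2 distinct slots.
With at most 2 per slot and 9 tasks, at least 5 slots are needed.
Launch can't be placed before 8, so the schedule must run through at least slot 8.
8 works (last occupied slot: 8): for example Migrate in 1; Research in 3; Launch in 8; Plan in 2; Deploy in 2; Handover in 3; Scope in 1; Draft in 4; Package in 4.

8 slots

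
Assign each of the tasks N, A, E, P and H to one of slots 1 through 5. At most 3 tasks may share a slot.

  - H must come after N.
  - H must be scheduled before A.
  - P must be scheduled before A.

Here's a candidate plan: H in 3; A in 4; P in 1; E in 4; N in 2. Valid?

Yes

H must be scheduled before A — holds.
At most 3 tasks may share a slot — holds.
P must be scheduled before A — holds.
H must come after N — holds.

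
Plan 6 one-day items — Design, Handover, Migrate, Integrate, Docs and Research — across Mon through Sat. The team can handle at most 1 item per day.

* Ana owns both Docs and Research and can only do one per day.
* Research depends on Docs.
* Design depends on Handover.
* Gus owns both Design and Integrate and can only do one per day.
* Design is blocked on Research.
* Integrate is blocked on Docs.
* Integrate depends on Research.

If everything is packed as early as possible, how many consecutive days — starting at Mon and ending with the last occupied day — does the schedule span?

6

The precedence chain requires at least 3 distinct days.
With at most 1 per day and 6 work items, at least 6 days are needed.
6 works (last occupied day: Sat): for example Research in Tue, Design in Thu, Migrate in Sat, Handover in Wed, Integrate in Fri, Docs in Mon.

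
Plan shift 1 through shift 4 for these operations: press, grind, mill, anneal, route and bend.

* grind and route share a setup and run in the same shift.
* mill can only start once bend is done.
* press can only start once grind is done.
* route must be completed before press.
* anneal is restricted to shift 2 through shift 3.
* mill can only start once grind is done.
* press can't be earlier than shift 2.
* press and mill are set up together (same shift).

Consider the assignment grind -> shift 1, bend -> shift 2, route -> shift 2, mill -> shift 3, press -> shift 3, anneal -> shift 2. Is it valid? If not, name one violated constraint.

No. grind and route share a setup and run in the same shift is not satisfied.

press and mill are set up together (same shift) — holds.
anneal is restricted to shift 2 through shift 3 — holds.
press can't be earlier than shift 2 — holds.
mill can only start once grind is done — holds.
mill can only start once bend is done — holds.
press can only start once grind is done — holds.
route must be completed before press — holds.
grind and route share a setup and run in the same shift — violated.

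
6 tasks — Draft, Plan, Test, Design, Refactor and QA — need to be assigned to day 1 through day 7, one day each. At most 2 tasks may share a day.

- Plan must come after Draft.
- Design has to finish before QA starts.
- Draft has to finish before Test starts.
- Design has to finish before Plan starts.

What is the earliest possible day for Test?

day 2

Precedence pushes Test to at least day 2.
Test at day 2 is achievable: QA -> day 3, Design -> day 1, Refactor -> day 3, Draft -> day 1, Plan -> day 2, Test -> day 2.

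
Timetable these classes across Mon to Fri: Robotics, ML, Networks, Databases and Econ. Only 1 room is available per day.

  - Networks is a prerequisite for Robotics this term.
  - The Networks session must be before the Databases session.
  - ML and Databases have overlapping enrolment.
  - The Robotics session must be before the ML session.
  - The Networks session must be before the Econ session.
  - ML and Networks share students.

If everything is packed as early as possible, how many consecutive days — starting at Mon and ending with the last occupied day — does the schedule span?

The precedence chain requires at least 3 distinct days.
With at most 1 per day and 5 classes, at least 5 days are needed.
5 works (last occupied day: Fri): for example Networks -> Mon; Databases -> Thu; Robotics -> Tue; Econ -> Fri; ML -> Wed.

5 days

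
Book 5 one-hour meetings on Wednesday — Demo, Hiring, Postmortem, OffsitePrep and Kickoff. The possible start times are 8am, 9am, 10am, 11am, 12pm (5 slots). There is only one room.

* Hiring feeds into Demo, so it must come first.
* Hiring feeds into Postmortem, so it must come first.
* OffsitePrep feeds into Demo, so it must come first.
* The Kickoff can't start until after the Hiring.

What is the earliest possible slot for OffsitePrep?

Downstream work caps OffsitePrep at 11am.
OffsitePrep at 8am is achievable: Kickoff in 12pm; Postmortem in 11am; Hiring in 9am; Demo in 10am; OffsitePrep in 8am.

8am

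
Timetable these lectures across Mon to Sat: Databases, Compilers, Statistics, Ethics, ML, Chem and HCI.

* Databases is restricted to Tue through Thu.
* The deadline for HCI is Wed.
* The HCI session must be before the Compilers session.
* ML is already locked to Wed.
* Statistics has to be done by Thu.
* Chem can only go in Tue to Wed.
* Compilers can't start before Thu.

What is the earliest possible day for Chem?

Chem is available from Tue; Chem's own window allows nothing later than Wed.
Chem at Tue is achievable: Ethics=Mon; Chem=Tue; Statistics=Mon; ML=Wed; Databases=Tue; Compilers=Thu; HCI=Mon.

Tue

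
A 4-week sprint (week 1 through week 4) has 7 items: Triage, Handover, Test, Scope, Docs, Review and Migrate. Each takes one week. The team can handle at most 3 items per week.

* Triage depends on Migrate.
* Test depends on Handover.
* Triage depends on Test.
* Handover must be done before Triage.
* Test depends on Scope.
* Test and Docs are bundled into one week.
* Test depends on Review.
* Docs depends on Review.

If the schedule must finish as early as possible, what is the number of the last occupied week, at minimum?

3

The precedence chain requires at least 3 distinct weeks.
With at most 3 per week and 7 tasks, at least 3 weeks are needed.
3 works (last occupied week: week 3): for example Test -> week 2; Migrate -> week 2; Handover -> week 1; Docs -> week 2; Review -> week 1; Triage -> week 3; Scope -> week 1.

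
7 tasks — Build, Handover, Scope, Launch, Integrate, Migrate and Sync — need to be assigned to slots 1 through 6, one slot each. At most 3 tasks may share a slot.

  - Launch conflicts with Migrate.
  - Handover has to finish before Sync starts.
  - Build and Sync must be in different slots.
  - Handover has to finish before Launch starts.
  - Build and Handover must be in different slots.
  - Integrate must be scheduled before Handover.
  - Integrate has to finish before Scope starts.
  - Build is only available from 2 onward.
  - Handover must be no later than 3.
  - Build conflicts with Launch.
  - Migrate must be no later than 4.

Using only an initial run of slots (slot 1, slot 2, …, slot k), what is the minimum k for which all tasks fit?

The precedence chain requires at least 3 distinct slots.
With at most 3 per slot and 7 tasks, at least 3 slots are needed.
Could 3 slots be enough, i.e. nothing placed later than 3? No: Build's window within 3 slots is {2, 3}; Handover's window within 3 slots is {1, 2, 3}; Scope must come after Integrate (at 1 or later) → {2, 3}; Integrate must come before Scope (at 3 or earlier) → {1, 2}; Launch must come after Handover (at 1 or later) → {2, 3}; Handover must come before Launch (at 3 or earlier) → {1, 2}; Handover must come after Integrate (at 1 or later) → {2}; Sync must come after Handover (at 2 or later) → {3}; Build can't share with Sync (3) → {2}; Handover can't share with Build (2) → nothing is left.
So 3 slots is not enough.
4 works (last occupied slot: 4): for example Handover -> 2, Integrate -> 1, Scope -> 2, Build -> 3, Sync -> 4, Migrate -> 1, Launch -> 4.

4 slots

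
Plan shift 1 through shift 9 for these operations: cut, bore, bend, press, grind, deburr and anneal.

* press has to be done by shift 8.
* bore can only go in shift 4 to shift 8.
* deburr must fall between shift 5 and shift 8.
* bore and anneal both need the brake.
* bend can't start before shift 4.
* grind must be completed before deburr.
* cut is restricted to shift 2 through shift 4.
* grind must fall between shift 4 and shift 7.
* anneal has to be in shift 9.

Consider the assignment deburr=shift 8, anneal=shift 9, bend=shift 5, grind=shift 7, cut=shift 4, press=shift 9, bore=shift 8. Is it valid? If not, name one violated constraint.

No. press has to be done by shift 8 is not satisfied.

cut is restricted to shift 2 through shift 4 — holds.
bore and anneal both need the brake — holds.
bend can't start before shift 4 — holds.
grind must fall between shift 4 and shift 7 — holds.
deburr must fall between shift 5 and shift 8 — holds.
anneal has to be in shift 9 — holds.
press has to be done by shift 8 — violated.
bore can only go in shift 4 to shift 8 — holds.
grind must be completed before deburr — holds.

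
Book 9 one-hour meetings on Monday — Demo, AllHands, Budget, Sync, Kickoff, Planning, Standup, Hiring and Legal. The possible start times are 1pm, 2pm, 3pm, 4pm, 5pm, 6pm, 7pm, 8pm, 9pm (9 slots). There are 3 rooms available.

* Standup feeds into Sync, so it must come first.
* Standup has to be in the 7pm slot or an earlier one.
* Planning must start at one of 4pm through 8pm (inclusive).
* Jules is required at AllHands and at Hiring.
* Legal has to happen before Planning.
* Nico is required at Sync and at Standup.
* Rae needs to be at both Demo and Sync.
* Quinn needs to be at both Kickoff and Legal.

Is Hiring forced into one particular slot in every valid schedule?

Hiring can be 1pm (e.g. Kickoff in 3pm; Planning in 4pm; Budget in 2pm; Legal in 1pm; Hiring in 1pm; AllHands in 2pm; Demo in 3pm; Standup in 1pm; Sync in 2pm) or 2pm (e.g. Kickoff -> 3pm; Planning -> 4pm; Legal -> 1pm; Sync -> 2pm; Budget -> 2pm; Standup -> 1pm; Demo -> 1pm; AllHands -> 3pm; Hiring -> 2pm).

No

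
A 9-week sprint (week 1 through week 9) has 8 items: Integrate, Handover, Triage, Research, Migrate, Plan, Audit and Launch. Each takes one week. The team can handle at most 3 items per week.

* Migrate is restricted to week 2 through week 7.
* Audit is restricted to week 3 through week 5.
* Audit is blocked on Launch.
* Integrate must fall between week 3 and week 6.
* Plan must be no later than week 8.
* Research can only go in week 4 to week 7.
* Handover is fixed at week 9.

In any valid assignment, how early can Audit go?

Audit is available from week 3; Audit's own window allows nothing later than week 5.
Audit at week 3 is achievable: Handover=week 9, Research=week 4, Audit=week 3, Plan=week 1, Triage=week 1, Migrate=week 2, Launch=week 1, Integrate=week 3.

week 3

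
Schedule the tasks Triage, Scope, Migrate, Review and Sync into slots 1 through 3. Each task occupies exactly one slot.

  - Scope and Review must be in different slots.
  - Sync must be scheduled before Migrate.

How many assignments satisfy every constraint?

Splitting on Triage: it can be 1 (18), 2 (18), 3 (18). Listing each branch's schedules as (Scope, Migrate, Review, Sync):
Triage=1: (1,2,2,1) (1,2,3,1) (1,3,2,1) (1,3,2,2) (1,3,3,1) (1,3,3,2) (2,2,1,1) (2,2,3,1) (2,3,1,1) (2,3,1,2) (2,3,3,1) (2,3,3,2) (3,2,1,1) (3,2,2,1) (3,3,1,1) (3,3,1,2) (3,3,2,1) (3,3,2,2) — 18.
Triage=2: (1,2,2,1) (1,2,3,1) (1,3,2,1) (1,3,2,2) (1,3,3,1) (1,3,3,2) (2,2,1,1) (2,2,3,1) (2,3,1,1) (2,3,1,2) (2,3,3,1) (2,3,3,2) (3,2,1,1) (3,2,2,1) (3,3,1,1) (3,3,1,2) (3,3,2,1) (3,3,2,2) — 18.
Triage=3: (1,2,2,1) (1,2,3,1) (1,3,2,1) (1,3,2,2) (1,3,3,1) (1,3,3,2) (2,2,1,1) (2,2,3,1) (2,3,1,1) (2,3,1,2) (2,3,3,1) (2,3,3,2) (3,2,1,1) (3,2,2,1) (3,3,1,1) (3,3,1,2) (3,3,2,1) (3,3,2,2) — 18.
Summing: 18 + 18 + 18 = 54.

54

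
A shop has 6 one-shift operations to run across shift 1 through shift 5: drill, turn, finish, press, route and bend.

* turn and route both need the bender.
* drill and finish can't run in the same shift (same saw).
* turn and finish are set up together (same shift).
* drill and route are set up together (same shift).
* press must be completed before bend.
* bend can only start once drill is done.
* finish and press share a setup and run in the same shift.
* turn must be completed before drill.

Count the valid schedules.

Splitting on drill: it can be shift 2 (3), shift 3 (4), shift 4 (3). Listing each branch's schedules as (turn, finish, press, route, bend) by shift number:
drill=shift 2: (1,1,1,2,3) (1,1,1,2,4) (1,1,1,2,5) — 3.
drill=shift 3: (1,1,1,3,4) (1,1,1,3,5) (2,2,2,3,4) (2,2,2,3,5) — 4.
drill=shift 4: (1,1,1,4,5) (2,2,2,4,5) (3,3,3,4,5) — 3.
Summing: 3 + 4 + 3 = 10.

10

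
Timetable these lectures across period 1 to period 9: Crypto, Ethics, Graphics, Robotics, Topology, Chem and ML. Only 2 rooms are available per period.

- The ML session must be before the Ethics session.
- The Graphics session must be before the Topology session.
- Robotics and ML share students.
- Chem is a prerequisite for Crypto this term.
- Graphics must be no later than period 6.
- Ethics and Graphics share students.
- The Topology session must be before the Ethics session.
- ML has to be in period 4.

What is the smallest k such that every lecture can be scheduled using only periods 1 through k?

5

The precedence chain requires at least 3 distinct periods.
With at most 2 per period and 7 lectures, at least 4 periods are needed.
Propagating the time windows through the other constraints, Ethics can't land before period 5, so the schedule must run through at least period 5.
5 works (last occupied period: period 5): for example Robotics in period 3, Ethics in period 5, Topology in period 2, Graphics in period 1, Crypto in period 2, ML in period 4, Chem in period 1.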